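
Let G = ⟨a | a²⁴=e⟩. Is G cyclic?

|G| = 24. The element a has order 24 (its powers give 24 distinct elements), so ⟨a⟩ = G and G is cyclic.

Answer: Yes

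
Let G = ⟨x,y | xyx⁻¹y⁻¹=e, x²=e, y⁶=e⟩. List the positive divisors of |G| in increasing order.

|G| = 12 = 2² · 3. By Lagrange's theorem the order of any subgroup divides 12; the divisors of 12 are 1, 2, 3, 4, 6, 12.

Answer: 1, 2, 3, 4, 6, 12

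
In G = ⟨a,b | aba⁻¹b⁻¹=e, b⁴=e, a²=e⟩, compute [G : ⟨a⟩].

First find ord(a) by computing successive powers:
  a¹ = a, a² = e.
So |⟨a⟩| = ord(a) = 2. With |G| = 8, by Lagrange [G : ⟨a⟩] = 8/2 = 4.

Answer: 4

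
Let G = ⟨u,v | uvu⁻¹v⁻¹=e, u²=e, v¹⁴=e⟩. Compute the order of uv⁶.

Compute successive powers until reaching e:
  (uv⁶)¹ = uv⁶, (uv⁶)² = v¹², (uv⁶)³ = uv⁴, (uv⁶)⁴ = v¹⁰, (uv⁶)⁵ = uv², (uv⁶)⁶ = v⁸, (uv⁶)⁷ = u, (uv⁶)⁸ = v⁶, (uv⁶)⁹ = uv¹², (uv⁶)¹⁰ = v⁴, (uv⁶)¹¹ = uv¹⁰, (uv⁶)¹² = v², (uv⁶)¹³ = uv⁸, (uv⁶)¹⁴ = e.
The smallest positive k with (uv⁶)ᵏ = e is 14.

Answer: 14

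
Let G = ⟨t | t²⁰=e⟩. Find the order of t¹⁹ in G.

Compute successive powers until reaching e:
  (t¹⁹)¹ = t¹⁹, (t¹⁹)² = t¹⁸, (t¹⁹)³ = t¹⁷, (t¹⁹)⁴ = t¹⁶, (t¹⁹)⁵ = t¹⁵, (t¹⁹)⁶ = t¹⁴, (t¹⁹)⁷ = t¹³, (t¹⁹)⁸ = t¹², (t¹⁹)⁹ = t¹¹, (t¹⁹)¹⁰ = t¹⁰, (t¹⁹)¹¹ = t⁹, (t¹⁹)¹² = t⁸, (t¹⁹)¹³ = t⁷, (t¹⁹)¹⁴ = t⁶, (t¹⁹)¹⁵ = t⁵, (t¹⁹)¹⁶ = t⁴, (t¹⁹)¹⁷ = t³, (t¹⁹)¹⁸ = t², (t¹⁹)¹⁹ = t, (t¹⁹)²⁰ = e.
The smallest positive k with (t¹⁹)ᵏ = e is 20.

Answer: 20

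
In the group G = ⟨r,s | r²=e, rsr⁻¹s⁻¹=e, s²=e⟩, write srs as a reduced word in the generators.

Multiply left to right, reducing at each step:
  s · r = rs
  (rs) · s = r

Answer: r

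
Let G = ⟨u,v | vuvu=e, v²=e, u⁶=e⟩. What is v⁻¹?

The order of v is 2 (smallest k with vᵏ = e), so v⁻¹ = v¹ = v.
Check: v · v → v · v = e, giving e as required.

Answer: v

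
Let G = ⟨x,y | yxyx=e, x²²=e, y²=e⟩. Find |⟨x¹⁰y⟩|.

|⟨x¹⁰y⟩| equals the order of x¹⁰y. Compute successive powers until reaching e:
  (x¹⁰y)¹ = x¹⁰y, (x¹⁰y)² = e.
The smallest positive k with (x¹⁰y)ᵏ = e is 2, so |⟨x¹⁰y⟩| = 2.

Answer: 2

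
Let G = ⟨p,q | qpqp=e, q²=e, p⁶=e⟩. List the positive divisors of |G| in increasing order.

|G| = 12 = 2² · 3. By Lagrange's theorem the order of any subgroup divides 12; the divisors of 12 are 1, 2, 3, 4, 6, 12.

Answer: 1, 2, 3, 4, 6, 12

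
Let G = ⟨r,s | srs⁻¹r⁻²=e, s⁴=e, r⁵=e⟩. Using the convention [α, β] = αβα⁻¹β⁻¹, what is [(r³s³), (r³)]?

[(r³s³), (r³)] = (r³s³)·(r³)·(r³s³)⁻¹·(r³)⁻¹.
  (r³s³) · (r³) = r²s³
  (r²s³) · (r⁴s) = r⁴
  (r⁴) · (r²) = r

Answer: r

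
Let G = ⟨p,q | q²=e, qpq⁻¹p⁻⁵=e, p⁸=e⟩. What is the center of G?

An element z ∈ Z(G) iff z commutes with every generator.
For example p² is central: (p²)·p = p³ = p·(p²); (p²)·q = p²q = q·(p²).
Whereas p ∉ Z(G) since p·q = pq ≠ p⁵q = q·p.
Checking each of the 16 elements this way gives Z(G) = {e, p², p⁴, p⁶}, of order 4.

Answer: {e, p², p⁴, p⁶}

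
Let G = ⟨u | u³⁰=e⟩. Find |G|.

G is generated by a single element, so G is cyclic. The relator gives u³⁰ = e and no smaller power is forced to be e, so the 30 powers {e, u, u², u³, u⁴, u⁵, u⁶, u⁷, u⁸, u⁹, u²², u²³, u²¹, u²⁰, u²⁴, u²⁵, u²⁶, u²⁷, u²⁸, u²⁹, u¹², u¹³, u¹¹, u¹⁰, u¹⁴, u¹⁵, u¹⁶, u¹⁷, u¹⁸, u¹⁹} are distinct. Hence |G| = 30.

Answer: 30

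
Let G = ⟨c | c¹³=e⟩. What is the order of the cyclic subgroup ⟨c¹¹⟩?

|⟨c¹¹⟩| equals the order of c¹¹. Compute successive powers until reaching e:
  (c¹¹)¹ = c¹¹, (c¹¹)² = c⁹, (c¹¹)³ = c⁷, (c¹¹)⁴ = c⁵, (c¹¹)⁵ = c³, (c¹¹)⁶ = c, (c¹¹)⁷ = c¹², (c¹¹)⁸ = c¹⁰, (c¹¹)⁹ = c⁸, (c¹¹)¹⁰ = c⁶, (c¹¹)¹¹ = c⁴, (c¹¹)¹² = c², (c¹¹)¹³ = e.
The smallest positive k with (c¹¹)ᵏ = e is 13, so |⟨c¹¹⟩| = 13.

Answer: 13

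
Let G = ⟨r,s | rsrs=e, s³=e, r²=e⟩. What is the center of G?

An element z ∈ Z(G) iff z commutes with every generator.
For example e is central: e·r = r = r·e; e·s = s = s·e.
Whereas r ∉ Z(G) since r·s = rs ≠ rs² = s·r.
Checking each of the 6 elements this way gives Z(G) = {e}, of order 1.

Answer: {e}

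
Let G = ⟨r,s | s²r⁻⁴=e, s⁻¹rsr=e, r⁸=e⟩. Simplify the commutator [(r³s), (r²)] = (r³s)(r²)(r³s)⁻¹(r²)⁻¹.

[(r³s), (r²)] = (r³s)·(r²)·(r³s)⁻¹·(r²)⁻¹.
  (r³s) · (r²) = rs
  (rs) · (r³s⁻¹) = r⁶
  (r⁶) · (r⁶) = r⁴

Answer: r⁴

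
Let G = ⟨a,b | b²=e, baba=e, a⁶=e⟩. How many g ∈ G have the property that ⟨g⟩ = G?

⟨g⟩ = G would require ord(g) = |G| = 12, but the maximum element order in G is 6 < 12. So G is not cyclic and no single element generates it: the count is 0.

Answer: 0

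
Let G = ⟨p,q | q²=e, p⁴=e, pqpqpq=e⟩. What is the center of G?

An element z ∈ Z(G) iff z commutes with every generator.
For example e is central: e·p = p = p·e; e·q = q = q·e.
Whereas p ∉ Z(G) since p·q = pq ≠ qp = q·p.
Checking each of the 24 elements this way gives Z(G) = {e}, of order 1.

Answer: {e}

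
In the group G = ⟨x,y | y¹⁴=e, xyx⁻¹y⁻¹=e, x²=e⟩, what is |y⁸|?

Compute successive powers until reaching e:
  (y⁸)¹ = y⁸, (y⁸)² = y², (y⁸)³ = y¹⁰, (y⁸)⁴ = y⁴, (y⁸)⁵ = y¹², (y⁸)⁶ = y⁶, (y⁸)⁷ = e.
The smallest positive k with (y⁸)ᵏ = e is 7.

Answer: 7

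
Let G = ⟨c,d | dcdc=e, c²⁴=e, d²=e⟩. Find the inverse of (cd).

The order of (cd) is 2 (smallest k with (cd)ᵏ = e), so (cd)⁻¹ = (cd)¹ = cd.
Check: (cd) · (cd) → (cd) · c = d;   d · d = e, giving e as required.

Answer: cd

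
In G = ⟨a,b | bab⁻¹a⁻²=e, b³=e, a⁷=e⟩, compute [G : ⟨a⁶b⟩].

First find ord(a⁶b) by computing successive powers:
  (a⁶b)¹ = a⁶b, (a⁶b)² = a⁴b², (a⁶b)³ = e.
So |⟨a⁶b⟩| = ord(a⁶b) = 3. With |G| = 21, by Lagrange [G : ⟨a⁶b⟩] = 21/3 = 7.

Answer: 7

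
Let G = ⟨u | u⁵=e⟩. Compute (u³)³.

Compute successive powers of (u³), reducing at each step:
  (u³)²: (u³) · u³ = u
  (u³)³: u · u³ = u⁴

Answer: u⁴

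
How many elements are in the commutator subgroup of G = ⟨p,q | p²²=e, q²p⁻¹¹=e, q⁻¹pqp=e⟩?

G' = [G, G] is generated by all commutators. The generator-pair commutators are: [p, q] = p².
The subgroup they normally generate is {e, p², p⁴, p⁶, p⁸, p¹⁰, p¹², p¹⁴, p¹⁶, p¹⁸, p²⁰}, of order 11.
Check: |G/G'| = 44/11 = 4 is the order of the abelianisation.

Answer: 11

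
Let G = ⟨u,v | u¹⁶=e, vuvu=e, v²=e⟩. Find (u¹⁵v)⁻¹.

The order of (u¹⁵v) is 2 (smallest k with (u¹⁵v)ᵏ = e), so (u¹⁵v)⁻¹ = (u¹⁵v)¹ = u¹⁵v.
Check: (u¹⁵v) · (u¹⁵v) → (u¹⁵v) · u¹⁵ = v;   v · v = e, giving e as required.

Answer: u¹⁵v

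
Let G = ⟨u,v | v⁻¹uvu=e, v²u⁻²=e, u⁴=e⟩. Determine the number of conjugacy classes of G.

The conjugacy classes (representative and size) are:
  [e] (size 1), [u³] (size 2), [u²] (size 1), [v⁻¹] (size 2), [uv⁻¹] (size 2).
Class equation: 1 + 2 + 1 + 2 + 2 = 8 = |G|. So G has 5 conjugacy classes.

Answer: 5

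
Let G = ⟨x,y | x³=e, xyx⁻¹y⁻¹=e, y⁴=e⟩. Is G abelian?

Each pair of generators commutes: x·y = xy = y·x. Since the generators pairwise commute, every element of G commutes with every other, so G is abelian.

Answer: Yes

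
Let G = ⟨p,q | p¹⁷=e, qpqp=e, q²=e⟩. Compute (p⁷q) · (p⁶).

Compute (p⁷q) · (p⁶) by multiplying left to right and reducing via the relations at each step:
  (p⁷q) · p⁶ = pq

Answer: pq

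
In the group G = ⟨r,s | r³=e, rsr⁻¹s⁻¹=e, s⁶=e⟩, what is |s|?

Compute successive powers until reaching e:
  s¹ = s, s² = s², s³ = s³, s⁴ = s⁴, s⁵ = s⁵, s⁶ = e.
The smallest positive k with sᵏ = e is 6.

Answer: 6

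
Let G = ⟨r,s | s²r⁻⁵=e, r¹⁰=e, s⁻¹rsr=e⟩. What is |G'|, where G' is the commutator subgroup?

G' = [G, G] is generated by all commutators. The generator-pair commutators are: [r, s] = r².
The subgroup they normally generate is {e, r², r⁴, r⁶, r⁸}, of order 5.
Check: |G/G'| = 20/5 = 4 is the order of the abelianisation.

Answer: 5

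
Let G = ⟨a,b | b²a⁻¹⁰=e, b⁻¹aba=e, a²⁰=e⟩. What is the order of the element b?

Compute successive powers until reaching e:
  b¹ = b, b² = a¹⁰, b³ = b⁻¹, b⁴ = e.
The smallest positive k with bᵏ = e is 4.

Answer: 4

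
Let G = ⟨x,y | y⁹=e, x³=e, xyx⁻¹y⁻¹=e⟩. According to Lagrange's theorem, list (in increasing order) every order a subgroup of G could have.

|G| = 27 = 3³. By Lagrange's theorem the order of any subgroup divides 27; the divisors of 27 are 1, 3, 9, 27.

Answer: 1, 3, 9, 27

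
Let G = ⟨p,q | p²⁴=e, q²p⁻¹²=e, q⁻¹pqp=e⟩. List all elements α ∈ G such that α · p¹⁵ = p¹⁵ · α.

⟨p¹⁵⟩ ⊆ C_G(p¹⁵) since powers of p¹⁵ commute with p¹⁵; so |C_G(p¹⁵)| ≥ |⟨p¹⁵⟩| = 8.
By orbit–stabilizer, |C_G(p¹⁵)| = |G| / |conj. class of p¹⁵| = 48 / 2 = 24.
The 24 elements commuting with p¹⁵ are {e, p, p², p³, p⁴, p⁵, p⁶, p⁷, p⁸, p⁹, p¹⁰, p¹¹, p¹², p¹³, p¹⁴, p¹⁵, p¹⁶, p¹⁷, p¹⁸, p¹⁹, p²⁰, p²¹, p²², p²³}.

Answer: {e, p, p², p³, p⁴, p⁵, p⁶, p⁷, p⁸, p⁹, p¹⁰, p¹¹, p¹², p¹³, p¹⁴, p¹⁵, p¹⁶, p¹⁷, p¹⁸, p¹⁹, p²⁰, p²¹, p²², p²³}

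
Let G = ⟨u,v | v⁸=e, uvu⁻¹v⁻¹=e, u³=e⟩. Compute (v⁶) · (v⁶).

Compute (v⁶) · (v⁶) by multiplying left to right and reducing via the relations at each step:
  (v⁶) · v⁶ = v⁴

Answer: v⁴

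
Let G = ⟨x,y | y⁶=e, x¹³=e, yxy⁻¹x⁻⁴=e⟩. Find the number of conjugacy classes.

The conjugacy classes (representative and size) are:
  [e] (size 1), [x⁴] (size 6), [x¹¹] (size 6), [x⁷y] (size 13), [x⁸y²] (size 13), [x¹²y³] (size 13), [x⁵y⁴] (size 13), [x¹¹y⁵] (size 13).
Class equation: 1 + 6 + 6 + 13 + 13 + 13 + 13 + 13 = 78 = |G|. So G has 8 conjugacy classes.

Answer: 8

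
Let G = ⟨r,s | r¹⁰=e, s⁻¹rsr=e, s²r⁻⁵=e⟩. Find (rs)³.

Compute successive powers of (rs), reducing at each step:
  (rs)²: (rs) · r = s;   s · s = r⁵
  (rs)³: (r⁵) · r = r⁶;   (r⁶) · s = rs⁻¹

Answer: rs⁻¹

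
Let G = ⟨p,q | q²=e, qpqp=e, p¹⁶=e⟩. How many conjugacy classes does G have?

The conjugacy classes (representative and size) are:
  [e] (size 1), [p¹⁵] (size 2), [p²] (size 2), [p³] (size 2), [p¹²] (size 2), [p⁵] (size 2), [p⁶] (size 2), [p⁷] (size 2), [p⁸] (size 1), [p²q] (size 8), [p¹⁵q] (size 8).
Class equation: 1 + 2 + 2 + 2 + 2 + 2 + 2 + 2 + 1 + 8 + 8 = 32 = |G|. So G has 11 conjugacy classes.

Answer: 11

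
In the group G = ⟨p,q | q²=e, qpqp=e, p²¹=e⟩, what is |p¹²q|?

Compute successive powers until reaching e:
  (p¹²q)¹ = p¹²q, (p¹²q)² = e.
The smallest positive k with (p¹²q)ᵏ = e is 2.

Answer: 2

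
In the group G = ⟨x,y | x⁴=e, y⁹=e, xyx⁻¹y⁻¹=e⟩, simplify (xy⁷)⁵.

Compute successive powers of (xy⁷), reducing at each step:
  (xy⁷)²: (xy⁷) · x = x²y⁷;   (x²y⁷) · y⁷ = x²y⁵
  (xy⁷)³: (x²y⁵) · x = x³y⁵;   (x³y⁵) · y⁷ = x³y³
  (xy⁷)⁴: (x³y³) · x = y³;   (y³) · y⁷ = y
  (xy⁷)⁵: y · x = xy;   (xy) · y⁷ = xy⁸

Answer: xy⁸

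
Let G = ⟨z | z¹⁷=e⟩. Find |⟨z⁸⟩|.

|⟨z⁸⟩| equals the order of z⁸. Compute successive powers until reaching e:
  (z⁸)¹ = z⁸, (z⁸)² = z¹⁶, (z⁸)³ = z⁷, (z⁸)⁴ = z¹⁵, (z⁸)⁵ = z⁶, (z⁸)⁶ = z¹⁴, (z⁸)⁷ = z⁵, (z⁸)⁸ = z¹³, (z⁸)⁹ = z⁴, (z⁸)¹⁰ = z¹², (z⁸)¹¹ = z³, (z⁸)¹² = z¹¹, (z⁸)¹³ = z², (z⁸)¹⁴ = z¹⁰, (z⁸)¹⁵ = z, (z⁸)¹⁶ = z⁹, (z⁸)¹⁷ = e.
The smallest positive k with (z⁸)ᵏ = e is 17, so |⟨z⁸⟩| = 17.

Answer: 17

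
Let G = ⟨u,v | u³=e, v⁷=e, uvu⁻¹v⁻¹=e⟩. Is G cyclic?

|G| = 21. The element uv has order 21 (its powers give 21 distinct elements), so ⟨uv⟩ = G and G is cyclic.

Answer: Yes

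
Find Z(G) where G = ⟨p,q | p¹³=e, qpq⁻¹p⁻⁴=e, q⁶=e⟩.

An element z ∈ Z(G) iff z commutes with every generator.
For example e is central: e·p = p = p·e; e·q = q = q·e.
Whereas p ∉ Z(G) since p·q = pq ≠ p⁴q = q·p.
Checking each of the 78 elements this way gives Z(G) = {e}, of order 1.

Answer: {e}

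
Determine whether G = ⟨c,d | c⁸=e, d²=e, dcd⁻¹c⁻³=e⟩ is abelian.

c·d = cd but d·c = c³d, so c·d ≠ d·c and G is not abelian.

Answer: No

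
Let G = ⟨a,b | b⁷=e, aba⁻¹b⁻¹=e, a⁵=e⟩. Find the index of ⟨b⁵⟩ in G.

First find ord(b⁵) by computing successive powers:
  (b⁵)¹ = b⁵, (b⁵)² = b³, (b⁵)³ = b, (b⁵)⁴ = b⁶, (b⁵)⁵ = b⁴, (b⁵)⁶ = b², (b⁵)⁷ = e.
So |⟨b⁵⟩| = ord(b⁵) = 7. With |G| = 35, by Lagrange [G : ⟨b⁵⟩] = 35/7 = 5.

Answer: 5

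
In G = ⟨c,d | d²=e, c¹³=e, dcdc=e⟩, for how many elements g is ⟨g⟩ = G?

⟨g⟩ = G would require ord(g) = |G| = 26, but the maximum element order in G is 13 < 26. So G is not cyclic and no single element generates it: the count is 0.

Answer: 0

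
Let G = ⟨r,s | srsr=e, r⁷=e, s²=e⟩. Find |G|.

Enumerate words in the generators, reducing via the relations: the distinct elements are
  {e, r, s, rs, r², r³, r⁴, r⁵, r⁶, r²s, r³s, r⁴s, r⁵s, r⁶s}.
No further products give new elements, so |G| = 14.

Answer: 14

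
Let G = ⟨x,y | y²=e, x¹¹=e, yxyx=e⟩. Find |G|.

Enumerate words in the generators, reducing via the relations: the distinct elements are
  {e, x, y, xy, x², x³, x⁴, x⁵, x⁶, x⁷, x⁸, x⁹, x²y, x³y, x¹⁰, x⁴y, x⁵y, x⁶y, x⁷y, x⁸y, x⁹y, x¹⁰y}.
No further products give new elements, so |G| = 22.

Answer: 22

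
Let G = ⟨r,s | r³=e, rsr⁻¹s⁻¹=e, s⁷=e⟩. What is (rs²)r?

Compute (rs²) · r by multiplying left to right and reducing via the relations at each step:
  (rs²) · r = r²s²

Answer: r²s²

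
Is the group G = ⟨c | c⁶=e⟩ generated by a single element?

|G| = 6. The element c has order 6 (its powers give 6 distinct elements), so ⟨c⟩ = G and G is cyclic.

Answer: Yes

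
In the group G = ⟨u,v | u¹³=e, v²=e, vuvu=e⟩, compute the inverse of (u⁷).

The order of (u⁷) is 13 (smallest k with (u⁷)ᵏ = e), so (u⁷)⁻¹ = (u⁷)¹² = u⁶.
Check: (u⁷) · (u⁶) → (u⁷) · u⁶ = e, giving e as required.

Answer: u⁶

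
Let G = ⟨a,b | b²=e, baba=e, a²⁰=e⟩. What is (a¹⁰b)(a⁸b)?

Compute (a¹⁰b) · (a⁸b) by multiplying left to right and reducing via the relations at each step:
  (a¹⁰b) · a⁸ = a²b
  (a²b) · b = a²

Answer: a²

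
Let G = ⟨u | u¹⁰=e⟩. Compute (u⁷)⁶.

Compute successive powers of (u⁷), reducing at each step:
  (u⁷)²: (u⁷) · u⁷ = u⁴
  (u⁷)³: (u⁴) · u⁷ = u
  (u⁷)⁴: u · u⁷ = u⁸
  (u⁷)⁵: (u⁸) · u⁷ = u⁵
  (u⁷)⁶: (u⁵) · u⁷ = u²

Answer: u²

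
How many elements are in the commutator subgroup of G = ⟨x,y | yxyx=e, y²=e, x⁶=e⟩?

G' = [G, G] is generated by all commutators. The generator-pair commutators are: [x, y] = x².
The subgroup they normally generate is {e, x², x⁴}, of order 3.
Check: |G/G'| = 12/3 = 4 is the order of the abelianisation.

Answer: 3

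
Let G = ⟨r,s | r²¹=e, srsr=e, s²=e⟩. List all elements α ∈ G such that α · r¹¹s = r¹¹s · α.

⟨r¹¹s⟩ ⊆ C_G(r¹¹s) since powers of r¹¹s commute with r¹¹s; so |C_G(r¹¹s)| ≥ |⟨r¹¹s⟩| = 2.
By orbit–stabilizer, |C_G(r¹¹s)| = |G| / |conj. class of r¹¹s| = 42 / 21 = 2.
The 2 elements commuting with r¹¹s are {e, r¹¹s}.

Answer: {e, r¹¹s}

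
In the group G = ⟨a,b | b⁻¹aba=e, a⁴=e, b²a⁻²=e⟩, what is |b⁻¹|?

Compute successive powers until reaching e:
  (b⁻¹)¹ = b⁻¹, (b⁻¹)² = a², (b⁻¹)³ = b, (b⁻¹)⁴ = e.
The smallest positive k with (b⁻¹)ᵏ = e is 4.

Answer: 4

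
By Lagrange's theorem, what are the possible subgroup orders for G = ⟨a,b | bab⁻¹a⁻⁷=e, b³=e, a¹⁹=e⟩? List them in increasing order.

|G| = 57 = 3 · 19. By Lagrange's theorem the order of any subgroup divides 57; the divisors of 57 are 1, 3, 19, 57.

Answer: 1, 3, 19, 57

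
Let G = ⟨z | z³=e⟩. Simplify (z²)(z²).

Compute (z²) · (z²) by multiplying left to right and reducing via the relations at each step:
  (z²) · z² = z

Answer: z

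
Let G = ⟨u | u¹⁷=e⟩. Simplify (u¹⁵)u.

Compute (u¹⁵) · u by multiplying left to right and reducing via the relations at each step:
  (u¹⁵) · u = u¹⁶

Answer: u¹⁶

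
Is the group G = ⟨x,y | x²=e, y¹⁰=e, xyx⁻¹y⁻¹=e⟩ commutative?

Each pair of generators commutes: x·y = xy = y·x. Since the generators pairwise commute, every element of G commutes with every other, so G is abelian.

Answer: Yes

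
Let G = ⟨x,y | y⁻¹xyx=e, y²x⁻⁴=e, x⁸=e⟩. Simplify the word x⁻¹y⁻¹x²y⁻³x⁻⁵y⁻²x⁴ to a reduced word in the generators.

Multiply left to right, reducing at each step:
  (x⁷) · y⁻¹ = x³y
  (x³y) · x² = xy
  (xy) · y⁻³ = x⁵
  (x⁵) · x⁻⁵ = e
  e · y⁻² = x⁴
  (x⁴) · x⁴ = e

Answer: e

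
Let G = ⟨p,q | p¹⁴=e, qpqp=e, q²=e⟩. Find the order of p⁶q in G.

Compute successive powers until reaching e:
  (p⁶q)¹ = p⁶q, (p⁶q)² = e.
The smallest positive k with (p⁶q)ᵏ = e is 2.

Answer: 2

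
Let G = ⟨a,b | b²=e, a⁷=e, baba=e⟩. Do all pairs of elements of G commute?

a·b = ab but b·a = a⁶b, so a·b ≠ b·a and G is not abelian.

Answer: No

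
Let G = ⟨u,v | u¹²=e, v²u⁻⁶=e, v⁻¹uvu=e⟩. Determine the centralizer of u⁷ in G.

⟨u⁷⟩ ⊆ C_G(u⁷) since powers of u⁷ commute with u⁷; so |C_G(u⁷)| ≥ |⟨u⁷⟩| = 12.
By orbit–stabilizer, |C_G(u⁷)| = |G| / |conj. class of u⁷| = 24 / 2 = 12.
The 12 elements commuting with u⁷ are {e, u, u², u³, u⁴, u⁵, u⁶, u⁷, u⁸, u⁹, u¹⁰, u¹¹}.

Answer: {e, u, u², u³, u⁴, u⁵, u⁶, u⁷, u⁸, u⁹, u¹⁰, u¹¹}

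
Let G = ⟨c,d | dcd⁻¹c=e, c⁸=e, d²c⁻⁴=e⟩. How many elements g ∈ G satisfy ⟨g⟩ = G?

⟨g⟩ = G would require ord(g) = |G| = 16, but the maximum element order in G is 8 < 16. So G is not cyclic and no single element generates it: the count is 0.

Answer: 0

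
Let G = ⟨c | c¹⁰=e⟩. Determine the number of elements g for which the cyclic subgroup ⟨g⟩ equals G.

G is cyclic of order 10. An element generates G iff its order is 10, and a cyclic group of order 10 has exactly φ(10) = 4 such elements.

Answer: 4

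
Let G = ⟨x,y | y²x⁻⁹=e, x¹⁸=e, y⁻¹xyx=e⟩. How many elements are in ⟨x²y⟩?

|⟨x²y⟩| equals the order of x²y. Compute successive powers until reaching e:
  (x²y)¹ = x²y, (x²y)² = x⁹, (x²y)³ = x²y⁻¹, (x²y)⁴ = e.
The smallest positive k with (x²y)ᵏ = e is 4, so |⟨x²y⟩| = 4.

Answer: 4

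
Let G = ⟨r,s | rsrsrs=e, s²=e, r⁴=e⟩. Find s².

Compute successive powers of s, reducing at each step:
  s²: s · s = e

Answer: e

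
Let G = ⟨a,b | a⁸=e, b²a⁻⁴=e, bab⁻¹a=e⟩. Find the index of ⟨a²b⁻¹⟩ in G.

First find ord(a²b⁻¹) by computing successive powers:
  (a²b⁻¹)¹ = a²b⁻¹, (a²b⁻¹)² = a⁴, (a²b⁻¹)³ = a²b, (a²b⁻¹)⁴ = e.
So |⟨a²b⁻¹⟩| = ord(a²b⁻¹) = 4. With |G| = 16, by Lagrange [G : ⟨a²b⁻¹⟩] = 16/4 = 4.

Answer: 4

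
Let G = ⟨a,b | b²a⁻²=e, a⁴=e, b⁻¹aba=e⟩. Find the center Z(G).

An element z ∈ Z(G) iff z commutes with every generator.
For example a² is central: (a²)·a = a³ = a·(a²); (a²)·b = b⁻¹ = b·(a²).
Whereas a ∉ Z(G) since a·b = ab ≠ ab⁻¹ = b·a.
Checking each of the 8 elements this way gives Z(G) = {e, a²}, of order 2.

Answer: {e, a²}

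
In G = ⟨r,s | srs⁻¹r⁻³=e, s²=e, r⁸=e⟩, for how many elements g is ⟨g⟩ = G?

⟨g⟩ = G would require ord(g) = |G| = 16, but the maximum element order in G is 8 < 16. So G is not cyclic and no single element generates it: the count is 0.

Answer: 0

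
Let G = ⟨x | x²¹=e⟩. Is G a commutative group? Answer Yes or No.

G has a single generator, so G is cyclic and hence abelian.

Answer: Yes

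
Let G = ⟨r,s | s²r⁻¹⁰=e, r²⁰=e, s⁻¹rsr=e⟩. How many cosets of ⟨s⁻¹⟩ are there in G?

First find ord(s⁻¹) by computing successive powers:
  (s⁻¹)¹ = s⁻¹, (s⁻¹)² = r¹⁰, (s⁻¹)³ = s, (s⁻¹)⁴ = e.
So |⟨s⁻¹⟩| = ord(s⁻¹) = 4. With |G| = 40, by Lagrange [G : ⟨s⁻¹⟩] = 40/4 = 10.

Answer: 10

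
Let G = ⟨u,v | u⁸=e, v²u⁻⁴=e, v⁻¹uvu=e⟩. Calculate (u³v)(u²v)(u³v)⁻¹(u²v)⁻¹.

[(u³v), (u²v)] = (u³v)·(u²v)·(u³v)⁻¹·(u²v)⁻¹.
  (u³v) · (u²v) = u⁵
  (u⁵) · (u³v⁻¹) = v⁻¹
  (v⁻¹) · (u²v⁻¹) = u²

Answer: u²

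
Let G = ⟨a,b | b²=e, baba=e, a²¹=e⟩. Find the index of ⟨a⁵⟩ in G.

First find ord(a⁵) by computing successive powers:
  (a⁵)¹ = a⁵, (a⁵)² = a¹⁰, (a⁵)³ = a¹⁵, (a⁵)⁴ = a²⁰, (a⁵)⁵ = a⁴, (a⁵)⁶ = a⁹, (a⁵)⁷ = a¹⁴, (a⁵)⁸ = a¹⁹, (a⁵)⁹ = a³, (a⁵)¹⁰ = a⁸, (a⁵)¹¹ = a¹³, (a⁵)¹² = a¹⁸, (a⁵)¹³ = a², (a⁵)¹⁴ = a⁷, (a⁵)¹⁵ = a¹², (a⁵)¹⁶ = a¹⁷, (a⁵)¹⁷ = a, (a⁵)¹⁸ = a⁶, (a⁵)¹⁹ = a¹¹, (a⁵)²⁰ = a¹⁶, (a⁵)²¹ = e.
So |⟨a⁵⟩| = ord(a⁵) = 21. With |G| = 42, by Lagrange [G : ⟨a⁵⟩] = 42/21 = 2.

Answer: 2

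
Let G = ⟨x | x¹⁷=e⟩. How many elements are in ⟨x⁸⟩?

|⟨x⁸⟩| equals the order of x⁸. Compute successive powers until reaching e:
  (x⁸)¹ = x⁸, (x⁸)² = x¹⁶, (x⁸)³ = x⁷, (x⁸)⁴ = x¹⁵, (x⁸)⁵ = x⁶, (x⁸)⁶ = x¹⁴, (x⁸)⁷ = x⁵, (x⁸)⁸ = x¹³, (x⁸)⁹ = x⁴, (x⁸)¹⁰ = x¹², (x⁸)¹¹ = x³, (x⁸)¹² = x¹¹, (x⁸)¹³ = x², (x⁸)¹⁴ = x¹⁰, (x⁸)¹⁵ = x, (x⁸)¹⁶ = x⁹, (x⁸)¹⁷ = e.
The smallest positive k with (x⁸)ᵏ = e is 17, so |⟨x⁸⟩| = 17.

Answer: 17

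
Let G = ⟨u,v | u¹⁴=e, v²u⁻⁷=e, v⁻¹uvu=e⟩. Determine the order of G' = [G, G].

G' = [G, G] is generated by all commutators. The generator-pair commutators are: [u, v] = u².
The subgroup they normally generate is {e, u², u⁴, u⁶, u⁸, u¹⁰, u¹²}, of order 7.
Check: |G/G'| = 28/7 = 4 is the order of the abelianisation.

Answer: 7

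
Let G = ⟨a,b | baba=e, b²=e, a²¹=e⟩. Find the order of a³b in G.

Compute successive powers until reaching e:
  (a³b)¹ = a³b, (a³b)² = e.
The smallest positive k with (a³b)ᵏ = e is 2.

Answer: 2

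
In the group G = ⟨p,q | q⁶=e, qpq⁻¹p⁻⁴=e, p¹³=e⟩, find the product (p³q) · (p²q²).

Compute (p³q) · (p²q²) by multiplying left to right and reducing via the relations at each step:
  (p³q) · p² = p¹¹q
  (p¹¹q) · q² = p¹¹q³

Answer: p¹¹q³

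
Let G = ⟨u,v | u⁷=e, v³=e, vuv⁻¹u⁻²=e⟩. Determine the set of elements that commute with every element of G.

An element z ∈ Z(G) iff z commutes with every generator.
For example e is central: e·u = u = u·e; e·v = v = v·e.
Whereas u ∉ Z(G) since u·v = uv ≠ u²v = v·u.
Checking each of the 21 elements this way gives Z(G) = {e}, of order 1.

Answer: {e}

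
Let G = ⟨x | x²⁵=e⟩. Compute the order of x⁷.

Compute successive powers until reaching e:
  (x⁷)¹ = x⁷, (x⁷)² = x¹⁴, (x⁷)³ = x²¹, (x⁷)⁴ = x³, (x⁷)⁵ = x¹⁰, (x⁷)⁶ = x¹⁷, (x⁷)⁷ = x²⁴, (x⁷)⁸ = x⁶, (x⁷)⁹ = x¹³, (x⁷)¹⁰ = x²⁰, (x⁷)¹¹ = x², (x⁷)¹² = x⁹, (x⁷)¹³ = x¹⁶, (x⁷)¹⁴ = x²³, (x⁷)¹⁵ = x⁵, (x⁷)¹⁶ = x¹², (x⁷)¹⁷ = x¹⁹, (x⁷)¹⁸ = x, (x⁷)¹⁹ = x⁸, (x⁷)²⁰ = x¹⁵, (x⁷)²¹ = x²², (x⁷)²² = x⁴, (x⁷)²³ = x¹¹, (x⁷)²⁴ = x¹⁸, (x⁷)²⁵ = e.
The smallest positive k with (x⁷)ᵏ = e is 25.

Answer: 25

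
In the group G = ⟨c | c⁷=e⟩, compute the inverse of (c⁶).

The order of (c⁶) is 7 (smallest k with (c⁶)ᵏ = e), so (c⁶)⁻¹ = (c⁶)⁶ = c.
Check: (c⁶) · c → (c⁶) · c = e, giving e as required.

Answer: c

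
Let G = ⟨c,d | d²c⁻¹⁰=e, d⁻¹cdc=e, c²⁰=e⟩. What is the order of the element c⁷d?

Compute successive powers until reaching e:
  (c⁷d)¹ = c⁷d, (c⁷d)² = c¹⁰, (c⁷d)³ = c⁷d⁻¹, (c⁷d)⁴ = e.
The smallest positive k with (c⁷d)ᵏ = e is 4.

Answer: 4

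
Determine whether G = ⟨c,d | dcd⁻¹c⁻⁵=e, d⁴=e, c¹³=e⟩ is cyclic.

Every cyclic group is abelian. But c·d = cd while d·c = c⁵d, so c·d ≠ d·c and G is not abelian. Hence G is not cyclic.

Answer: No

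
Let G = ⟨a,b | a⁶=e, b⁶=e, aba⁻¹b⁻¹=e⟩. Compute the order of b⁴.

Compute successive powers until reaching e:
  (b⁴)¹ = b⁴, (b⁴)² = b², (b⁴)³ = e.
The smallest positive k with (b⁴)ᵏ = e is 3.

Answer: 3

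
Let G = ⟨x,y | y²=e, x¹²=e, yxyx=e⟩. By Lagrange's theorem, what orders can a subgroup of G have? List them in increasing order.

|G| = 24 = 2³ · 3. By Lagrange's theorem the order of any subgroup divides 24; the divisors of 24 are 1, 2, 3, 4, 6, 8, 12, 24.

Answer: 1, 2, 3, 4, 6, 8, 12, 24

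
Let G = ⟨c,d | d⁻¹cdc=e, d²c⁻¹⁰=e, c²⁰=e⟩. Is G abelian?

c·d = cd but d·c = c⁹d⁻¹, so c·d ≠ d·c and G is not abelian.

Answer: No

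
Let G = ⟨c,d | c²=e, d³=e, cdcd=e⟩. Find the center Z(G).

An element z ∈ Z(G) iff z commutes with every generator.
For example e is central: e·c = c = c·e; e·d = d = d·e.
Whereas c ∉ Z(G) since c·d = cd ≠ cd² = d·c.
Checking each of the 6 elements this way gives Z(G) = {e}, of order 1.

Answer: {e}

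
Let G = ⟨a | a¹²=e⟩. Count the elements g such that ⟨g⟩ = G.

G is cyclic of order 12. An element generates G iff its order is 12, and a cyclic group of order 12 has exactly φ(12) = 4 such elements.

Answer: 4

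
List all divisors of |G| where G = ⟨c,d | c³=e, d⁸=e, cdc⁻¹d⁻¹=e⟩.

|G| = 24 = 2³ · 3. By Lagrange's theorem the order of any subgroup divides 24; the divisors of 24 are 1, 2, 3, 4, 6, 8, 12, 24.

Answer: 1, 2, 3, 4, 6, 8, 12, 24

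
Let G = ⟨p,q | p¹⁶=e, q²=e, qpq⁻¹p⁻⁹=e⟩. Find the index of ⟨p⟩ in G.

First find ord(p) by computing successive powers:
  p¹ = p, p² = p², p³ = p³, p⁴ = p⁴, p⁵ = p⁵, p⁶ = p⁶, p⁷ = p⁷, p⁸ = p⁸, p⁹ = p⁹, p¹⁰ = p¹⁰, p¹¹ = p¹¹, p¹² = p¹², p¹³ = p¹³, p¹⁴ = p¹⁴, p¹⁵ = p¹⁵, p¹⁶ = e.
So |⟨p⟩| = ord(p) = 16. With |G| = 32, by Lagrange [G : ⟨p⟩] = 32/16 = 2.

Answer: 2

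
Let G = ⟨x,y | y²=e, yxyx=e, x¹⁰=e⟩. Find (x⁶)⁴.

Compute successive powers of (x⁶), reducing at each step:
  (x⁶)²: (x⁶) · x⁶ = x²
  (x⁶)³: (x²) · x⁶ = x⁸
  (x⁶)⁴: (x⁸) · x⁶ = x⁴

Answer: x⁴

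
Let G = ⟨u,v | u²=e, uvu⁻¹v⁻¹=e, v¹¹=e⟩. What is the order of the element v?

Compute successive powers until reaching e:
  v¹ = v, v² = v², v³ = v³, v⁴ = v⁴, v⁵ = v⁵, v⁶ = v⁶, v⁷ = v⁷, v⁸ = v⁸, v⁹ = v⁹, v¹⁰ = v¹⁰, v¹¹ = e.
The smallest positive k with vᵏ = e is 11.

Answer: 11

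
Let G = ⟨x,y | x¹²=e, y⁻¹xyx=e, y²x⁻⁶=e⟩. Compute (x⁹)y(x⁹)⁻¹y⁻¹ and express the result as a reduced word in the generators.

[(x⁹), y] = (x⁹)·y·(x⁹)⁻¹·y⁻¹.
  (x⁹) · y = x³y⁻¹
  (x³y⁻¹) · (x³) = y⁻¹
  (y⁻¹) · (y⁻¹) = x⁶

Answer: x⁶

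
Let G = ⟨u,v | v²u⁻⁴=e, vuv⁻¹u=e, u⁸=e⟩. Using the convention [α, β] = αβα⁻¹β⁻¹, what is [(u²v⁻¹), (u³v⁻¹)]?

[(u²v⁻¹), (u³v⁻¹)] = (u²v⁻¹)·(u³v⁻¹)·(u²v⁻¹)⁻¹·(u³v⁻¹)⁻¹.
  (u²v⁻¹) · (u³v⁻¹) = u³
  (u³) · (u²v) = uv⁻¹
  (uv⁻¹) · (u³v) = u⁶

Answer: u⁶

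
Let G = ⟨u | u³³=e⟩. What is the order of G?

G is generated by a single element, so G is cyclic. The relator gives u³³ = e and no smaller power is forced to be e, so the 33 powers {e, u, u², u³, u⁴, u⁵, u⁶, u⁷, u⁸, u⁹, u²², u²³, u²¹, u²⁰, u²⁴, u²⁵, u²⁶, u²⁷, u²⁸, u²⁹, u³², u³¹, u³⁰, u¹², u¹³, u¹¹, u¹⁰, u¹⁴, u¹⁵, u¹⁶, u¹⁷, u¹⁸, u¹⁹} are distinct. Hence |G| = 33.

Answer: 33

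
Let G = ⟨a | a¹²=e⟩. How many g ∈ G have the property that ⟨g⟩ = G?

G is cyclic of order 12. An element generates G iff its order is 12, and a cyclic group of order 12 has exactly φ(12) = 4 such elements.

Answer: 4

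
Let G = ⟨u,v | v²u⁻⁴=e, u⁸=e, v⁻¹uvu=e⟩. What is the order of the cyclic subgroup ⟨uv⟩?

|⟨uv⟩| equals the order of uv. Compute successive powers until reaching e:
  (uv)¹ = uv, (uv)² = u⁴, (uv)³ = uv⁻¹, (uv)⁴ = e.
The smallest positive k with (uv)ᵏ = e is 4, so |⟨uv⟩| = 4.

Answer: 4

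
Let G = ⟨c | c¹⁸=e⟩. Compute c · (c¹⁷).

Compute c · (c¹⁷) by multiplying left to right and reducing via the relations at each step:
  c · c¹⁷ = e

Answer: e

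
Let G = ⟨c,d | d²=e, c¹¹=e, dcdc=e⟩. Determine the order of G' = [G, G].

G' = [G, G] is generated by all commutators. The generator-pair commutators are: [c, d] = c².
The subgroup they normally generate is {e, c, c², c³, c⁴, c⁵, c⁶, c⁷, c⁸, c⁹, c¹⁰}, of order 11.
Check: |G/G'| = 22/11 = 2 is the order of the abelianisation.

Answer: 11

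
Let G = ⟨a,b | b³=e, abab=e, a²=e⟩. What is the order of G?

Enumerate words in the generators, reducing via the relations: the distinct elements are
  {a, b, e, ab, b², ab²}.
No further products give new elements, so |G| = 6.

Answer: 6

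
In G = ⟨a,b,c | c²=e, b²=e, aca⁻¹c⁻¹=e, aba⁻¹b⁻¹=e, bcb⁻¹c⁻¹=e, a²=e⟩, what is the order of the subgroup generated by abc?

|⟨abc⟩| equals the order of abc. Compute successive powers until reaching e:
  (abc)¹ = abc, (abc)² = e.
The smallest positive k with (abc)ᵏ = e is 2, so |⟨abc⟩| = 2.

Answer: 2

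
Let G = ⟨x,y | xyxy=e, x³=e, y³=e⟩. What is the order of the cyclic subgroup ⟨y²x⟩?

|⟨y²x⟩| equals the order of y²x. Compute successive powers until reaching e:
  (y²x)¹ = y²x, (y²x)² = x²y, (y²x)³ = e.
The smallest positive k with (y²x)ᵏ = e is 3, so |⟨y²x⟩| = 3.

Answer: 3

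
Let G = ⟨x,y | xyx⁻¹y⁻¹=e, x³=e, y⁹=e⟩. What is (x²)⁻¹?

The order of (x²) is 3 (smallest k with (x²)ᵏ = e), so (x²)⁻¹ = (x²)² = x.
Check: (x²) · x → (x²) · x = e, giving e as required.

Answer: x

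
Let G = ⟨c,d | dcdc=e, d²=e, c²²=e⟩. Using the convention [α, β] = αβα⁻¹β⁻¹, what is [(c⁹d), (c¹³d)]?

[(c⁹d), (c¹³d)] = (c⁹d)·(c¹³d)·(c⁹d)⁻¹·(c¹³d)⁻¹.
  (c⁹d) · (c¹³d) = c¹⁸
  (c¹⁸) · (c⁹d) = c⁵d
  (c⁵d) · (c¹³d) = c¹⁴

Answer: c¹⁴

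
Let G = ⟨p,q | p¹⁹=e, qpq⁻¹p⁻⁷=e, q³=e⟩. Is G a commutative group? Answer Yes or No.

p·q = pq but q·p = p⁷q, so p·q ≠ q·p and G is not abelian.

Answer: No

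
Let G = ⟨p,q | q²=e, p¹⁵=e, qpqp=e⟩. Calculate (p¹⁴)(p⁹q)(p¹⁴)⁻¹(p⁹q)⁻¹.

[(p¹⁴), (p⁹q)] = (p¹⁴)·(p⁹q)·(p¹⁴)⁻¹·(p⁹q)⁻¹.
  (p¹⁴) · (p⁹q) = p⁸q
  (p⁸q) · p = p⁷q
  (p⁷q) · (p⁹q) = p¹³

Answer: p¹³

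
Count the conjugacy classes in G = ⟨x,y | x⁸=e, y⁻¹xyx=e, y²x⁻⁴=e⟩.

The conjugacy classes (representative and size) are:
  [e] (size 1), [x⁷] (size 2), [x⁶] (size 2), [x³] (size 2), [x⁴] (size 1), [x²y⁻¹] (size 4), [x³y⁻¹] (size 4).
Class equation: 1 + 2 + 2 + 2 + 1 + 4 + 4 = 16 = |G|. So G has 7 conjugacy classes.

Answer: 7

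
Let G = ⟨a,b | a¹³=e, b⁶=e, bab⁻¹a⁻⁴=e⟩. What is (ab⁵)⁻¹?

The order of (ab⁵) is 6 (smallest k with (ab⁵)ᵏ = e), so (ab⁵)⁻¹ = (ab⁵)⁵ = a⁹b.
Check: (ab⁵) · (a⁹b) → (ab⁵) · a⁹ = b⁵;   (b⁵) · b = e, giving e as required.

Answer: a⁹b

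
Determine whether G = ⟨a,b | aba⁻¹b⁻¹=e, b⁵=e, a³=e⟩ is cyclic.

|G| = 15. The element ab has order 15 (its powers give 15 distinct elements), so ⟨ab⟩ = G and G is cyclic.

Answer: Yes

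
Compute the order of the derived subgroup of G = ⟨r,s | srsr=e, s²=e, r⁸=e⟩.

G' = [G, G] is generated by all commutators. The generator-pair commutators are: [r, s] = r².
The subgroup they normally generate is {e, r², r⁴, r⁶}, of order 4.
Check: |G/G'| = 16/4 = 4 is the order of the abelianisation.

Answer: 4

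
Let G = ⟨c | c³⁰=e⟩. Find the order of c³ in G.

Compute successive powers until reaching e:
  (c³)¹ = c³, (c³)² = c⁶, (c³)³ = c⁹, (c³)⁴ = c¹², (c³)⁵ = c¹⁵, (c³)⁶ = c¹⁸, (c³)⁷ = c²¹, (c³)⁸ = c²⁴, (c³)⁹ = c²⁷, (c³)¹⁰ = e.
The smallest positive k with (c³)ᵏ = e is 10.

Answer: 10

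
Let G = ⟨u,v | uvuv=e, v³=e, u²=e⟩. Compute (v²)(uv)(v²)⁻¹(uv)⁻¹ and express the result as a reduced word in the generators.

[(v²), (uv)] = (v²)·(uv)·(v²)⁻¹·(uv)⁻¹.
  (v²) · (uv) = uv²
  (uv²) · v = u
  u · (uv) = v

Answer: v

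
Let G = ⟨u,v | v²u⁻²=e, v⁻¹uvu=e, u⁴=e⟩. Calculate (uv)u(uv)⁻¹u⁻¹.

[(uv), u] = (uv)·u·(uv)⁻¹·u⁻¹.
  (uv) · u = v
  v · (uv⁻¹) = u³
  (u³) · (u³) = u²

Answer: u²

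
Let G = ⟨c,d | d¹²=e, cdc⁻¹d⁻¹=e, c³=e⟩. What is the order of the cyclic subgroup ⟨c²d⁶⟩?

|⟨c²d⁶⟩| equals the order of c²d⁶. Compute successive powers until reaching e:
  (c²d⁶)¹ = c²d⁶, (c²d⁶)² = c, (c²d⁶)³ = d⁶, (c²d⁶)⁴ = c², (c²d⁶)⁵ = cd⁶, (c²d⁶)⁶ = e.
The smallest positive k with (c²d⁶)ᵏ = e is 6, so |⟨c²d⁶⟩| = 6.

Answer: 6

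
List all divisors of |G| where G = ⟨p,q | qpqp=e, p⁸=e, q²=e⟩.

|G| = 16 = 2⁴. By Lagrange's theorem the order of any subgroup divides 16; the divisors of 16 are 1, 2, 4, 8, 16.

Answer: 1, 2, 4, 8, 16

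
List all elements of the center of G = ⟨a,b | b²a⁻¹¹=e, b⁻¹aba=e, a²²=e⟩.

An element z ∈ Z(G) iff z commutes with every generator.
For example a¹¹ is central: (a¹¹)·a = a¹² = a·(a¹¹); (a¹¹)·b = b⁻¹ = b·(a¹¹).
Whereas a ∉ Z(G) since a·b = ab ≠ a¹⁰b⁻¹ = b·a.
Checking each of the 44 elements this way gives Z(G) = {e, a¹¹}, of order 2.

Answer: {e, a¹¹}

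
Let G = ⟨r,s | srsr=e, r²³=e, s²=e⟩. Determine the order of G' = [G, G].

G' = [G, G] is generated by all commutators. The generator-pair commutators are: [r, s] = r².
The subgroup they normally generate is {e, r, r², r³, r⁴, r⁵, r⁶, r⁷, r⁸, r⁹, r¹⁰, r¹¹, r¹², r¹³, r¹⁴, r¹⁵, r¹⁶, r¹⁷, r¹⁸, r¹⁹, r²⁰, r²¹, r²²}, of order 23.
Check: |G/G'| = 46/23 = 2 is the order of the abelianisation.

Answer: 23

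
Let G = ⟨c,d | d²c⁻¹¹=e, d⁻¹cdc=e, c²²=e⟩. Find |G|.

Enumerate words in the generators, reducing via the relations: the distinct elements are
  {c, d, e, cd, c², c³, c⁴, c⁵, c⁶, c⁷, c⁸, c⁹, c²d, c²¹, c²⁰, c³d, c¹², c¹³, c¹¹, c¹⁰, c¹⁴, c¹⁵, c¹⁶, c¹⁷, c¹⁸, c¹⁹, c⁴d, c⁵d, c⁶d, c⁷d, c⁸d, c⁹d, d⁻¹, cd⁻¹, c¹⁰d, c²d⁻¹, c³d⁻¹, c⁴d⁻¹, c⁵d⁻¹, c⁶d⁻¹, c⁷d⁻¹, c⁸d⁻¹, c⁹d⁻¹, c¹⁰d⁻¹}.
No further products give new elements, so |G| = 44.

Answer: 44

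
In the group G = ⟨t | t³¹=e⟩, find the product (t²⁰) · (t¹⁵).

Compute (t²⁰) · (t¹⁵) by multiplying left to right and reducing via the relations at each step:
  (t²⁰) · t¹⁵ = t⁴

Answer: t⁴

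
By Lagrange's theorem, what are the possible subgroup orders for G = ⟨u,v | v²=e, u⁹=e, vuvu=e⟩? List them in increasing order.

|G| = 18 = 2 · 3². By Lagrange's theorem the order of any subgroup divides 18; the divisors of 18 are 1, 2, 3, 6, 9, 18.

Answer: 1, 2, 3, 6, 9, 18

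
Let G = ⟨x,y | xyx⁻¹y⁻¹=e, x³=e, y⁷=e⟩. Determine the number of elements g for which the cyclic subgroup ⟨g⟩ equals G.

G is cyclic of order 21. An element generates G iff its order is 21, and a cyclic group of order 21 has exactly φ(21) = 12 such elements.

Answer: 12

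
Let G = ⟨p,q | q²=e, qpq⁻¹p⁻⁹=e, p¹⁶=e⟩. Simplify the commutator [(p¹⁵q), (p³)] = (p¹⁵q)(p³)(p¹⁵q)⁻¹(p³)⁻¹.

[(p¹⁵q), (p³)] = (p¹⁵q)·(p³)·(p¹⁵q)⁻¹·(p³)⁻¹.
  (p¹⁵q) · (p³) = p¹⁰q
  (p¹⁰q) · (p⁹q) = p¹¹
  (p¹¹) · (p¹³) = p⁸

Answer: p⁸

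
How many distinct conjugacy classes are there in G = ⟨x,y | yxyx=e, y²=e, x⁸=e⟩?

The conjugacy classes (representative and size) are:
  [e] (size 1), [x] (size 2), [x⁶] (size 2), [x³] (size 2), [x⁴] (size 1), [y] (size 4), [x⁵y] (size 4).
Class equation: 1 + 2 + 2 + 2 + 1 + 4 + 4 = 16 = |G|. So G has 7 conjugacy classes.

Answer: 7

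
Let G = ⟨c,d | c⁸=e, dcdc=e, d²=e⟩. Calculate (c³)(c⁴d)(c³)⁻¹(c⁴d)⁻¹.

[(c³), (c⁴d)] = (c³)·(c⁴d)·(c³)⁻¹·(c⁴d)⁻¹.
  (c³) · (c⁴d) = c⁷d
  (c⁷d) · (c⁵) = c²d
  (c²d) · (c⁴d) = c⁶

Answer: c⁶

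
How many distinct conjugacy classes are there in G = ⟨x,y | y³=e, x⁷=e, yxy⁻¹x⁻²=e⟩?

The conjugacy classes (representative and size) are:
  [e] (size 1), [x²] (size 3), [x⁵] (size 3), [y] (size 7), [y²] (size 7).
Class equation: 1 + 3 + 3 + 7 + 7 = 21 = |G|. So G has 5 conjugacy classes.

Answer: 5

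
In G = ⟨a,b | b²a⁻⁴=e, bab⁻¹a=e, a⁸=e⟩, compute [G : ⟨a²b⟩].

First find ord(a²b) by computing successive powers:
  (a²b)¹ = a²b, (a²b)² = a⁴, (a²b)³ = a²b⁻¹, (a²b)⁴ = e.
So |⟨a²b⟩| = ord(a²b) = 4. With |G| = 16, by Lagrange [G : ⟨a²b⟩] = 16/4 = 4.

Answer: 4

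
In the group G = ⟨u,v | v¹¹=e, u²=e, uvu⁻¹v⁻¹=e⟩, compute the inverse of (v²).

The order of (v²) is 11 (smallest k with (v²)ᵏ = e), so (v²)⁻¹ = (v²)¹⁰ = v⁹.
Check: (v²) · (v⁹) → (v²) · v⁹ = e, giving e as required.

Answer: v⁹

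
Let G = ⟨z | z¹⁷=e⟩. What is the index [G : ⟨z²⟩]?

First find ord(z²) by computing successive powers:
  (z²)¹ = z², (z²)² = z⁴, (z²)³ = z⁶, (z²)⁴ = z⁸, (z²)⁵ = z¹⁰, (z²)⁶ = z¹², (z²)⁷ = z¹⁴, (z²)⁸ = z¹⁶, (z²)⁹ = z, (z²)¹⁰ = z³, (z²)¹¹ = z⁵, (z²)¹² = z⁷, (z²)¹³ = z⁹, (z²)¹⁴ = z¹¹, (z²)¹⁵ = z¹³, (z²)¹⁶ = z¹⁵, (z²)¹⁷ = e.
So |⟨z²⟩| = ord(z²) = 17. With |G| = 17, by Lagrange [G : ⟨z²⟩] = 17/17 = 1.

Answer: 1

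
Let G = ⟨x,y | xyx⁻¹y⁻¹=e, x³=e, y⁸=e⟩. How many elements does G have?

Enumerate words in the generators, reducing via the relations: the distinct elements are
  {e, x, y, xy, x², y², y³, y⁴, y⁵, y⁶, y⁷, xy², xy³, xy⁴, xy⁵, xy⁶, xy⁷, x²y, x²y², x²y³, x²y⁴, x²y⁵, x²y⁶, x²y⁷}.
No further products give new elements, so |G| = 24.

Answer: 24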